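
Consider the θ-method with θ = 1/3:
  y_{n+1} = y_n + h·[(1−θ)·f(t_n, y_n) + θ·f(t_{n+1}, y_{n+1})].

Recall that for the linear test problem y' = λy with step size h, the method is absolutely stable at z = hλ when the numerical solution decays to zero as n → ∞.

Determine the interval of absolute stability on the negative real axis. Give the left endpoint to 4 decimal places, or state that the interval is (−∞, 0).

Test eqn y'=λy, z=hλ:
  y_{n+1} = y_n + z·[2/3·y_n + 1/3·y_{n+1}] ⇒ (1 − 1/3z)y_{n+1} = (1 + 2/3z)y_n
  R(z) = (1 + 2/3z)/(1 − 1/3z).

Solve |R(x)|<1 on ℝ⁻.
x=-0.33: |R|=0.7027
R=−1: 1+2/3x = −1+1/3x ⇒ -1/3x=2 ⇒ x=2/(-1/3)=-6.0000
Confirm numerically:
  x=-5.954: |R|=0.99486 <1
  x=-5.655: |R|=0.96014 <1
  x=-5.364: |R|=0.92396 <1
  x=-5.006: |R|=0.87584 <1
  x=-6.454: |R|=1.04802 >1
  x=-6.327: |R|=1.03506 >1
  x=-6.191: |R|=1.02078 >1
Stable set (-6.0000, 0).

(-6.0000, 0).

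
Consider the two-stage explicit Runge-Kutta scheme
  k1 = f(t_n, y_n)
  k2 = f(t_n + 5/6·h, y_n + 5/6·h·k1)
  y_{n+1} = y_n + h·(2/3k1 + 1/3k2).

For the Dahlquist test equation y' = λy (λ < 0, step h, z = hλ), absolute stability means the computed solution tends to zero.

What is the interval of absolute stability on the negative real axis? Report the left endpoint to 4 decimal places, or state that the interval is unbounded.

z∈(-3.6000,0).

On y'=λy, z=hλ:
  k1=λy_n ⇒ h·k1=z·y_n;  k2=λ(1+5/6z)y_n ⇒ h·k2=z(1+5/6z)y_n
  y_{n+1}/y_n = 1 + 2/3z + 1/3z(1+5/6z) = 1 + z + 5/18z²
  so R(z) = 1 + z + 5/18z².

Need |R(x)|<1, x<0.
x=-1.49: |R|=0.1267
R=1: x+5/18x²=0 ⇒ x=−18/5=-3.6000; min R=1−1/(4·5/18)=0.1000>−1
Confirm numerically:
  x=-2.964: |R|=0.47636 <1
  x=-2.729: |R|=0.33973 <1
  x=-2.417: |R|=0.20575 <1
  x=-2.403: |R|=0.20100 <1
  x=-4.083: |R|=1.54780 >1
  x=-4.025: |R|=1.47517 >1
  x=-3.802: |R|=1.21333 >1
So |R|<1 on (-3.6000, 0).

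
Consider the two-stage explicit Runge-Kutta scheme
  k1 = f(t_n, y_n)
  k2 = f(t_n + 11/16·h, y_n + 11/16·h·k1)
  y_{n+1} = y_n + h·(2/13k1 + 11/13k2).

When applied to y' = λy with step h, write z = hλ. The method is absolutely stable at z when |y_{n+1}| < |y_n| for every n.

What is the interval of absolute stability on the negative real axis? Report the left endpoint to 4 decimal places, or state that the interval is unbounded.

(-1.7190, 0).

Set f=λy, z=hλ:
  k1=λy_n ⇒ h·k1=z·y_n;  k2=λ(1+11/16z)y_n ⇒ h·k2=z(1+11/16z)y_n
  y_{n+1}/y_n = 1 + 2/13z + 11/13z(1+11/16z) = 1 + z + 121/208z²
  ⇒ R(z) = 1 + z + 121/208z².

Boundary: |R(x)|=1, x<0.
x=-0.88: |R|=0.5705
R=1: x+121/208x²=0 ⇒ x=−208/121=-1.7190; min R=1−1/(4·121/208)=0.5702>−1
Confirm numerically:
  x=-1.467: |R|=0.78494 <1
  x=-1.404: |R|=0.74272 <1
  x=-1.379: |R|=0.72724 <1
  x=-2.192: |R|=1.60314 >1
  x=-2.092: |R|=1.45392 >1
So |R|<1 on (-1.7190, 0).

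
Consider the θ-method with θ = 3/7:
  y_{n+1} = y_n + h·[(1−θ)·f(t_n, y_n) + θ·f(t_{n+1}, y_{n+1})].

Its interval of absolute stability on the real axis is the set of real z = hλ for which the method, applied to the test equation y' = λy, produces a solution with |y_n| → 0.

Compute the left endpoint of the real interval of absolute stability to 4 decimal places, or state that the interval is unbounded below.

z* = -14.0000.

With y'=λy (z=hλ):
  y_{n+1} = y_n + z·[4/7·y_n + 3/7·y_{n+1}] ⇒ (1 − 3/7z)y_{n+1} = (1 + 4/7z)y_n
  ⇒ R(z) = (1 + 4/7z)/(1 − 3/7z).

Solve |R(x)|<1 on ℝ⁻.
x=-0.39: |R|=0.6659
R=−1: 1+4/7x = −1+3/7x ⇒ -1/7x=2 ⇒ x=2/(-1/7)=-14.0000
Confirm numerically:
  x=-13.958: |R|=0.99914 <1
  x=-10.004: |R|=0.89204 <1
  x=-9.645: |R|=0.87881 <1
  x=-9.460: |R|=0.87168 <1
  x=-14.351: |R|=1.00701 >1
  x=-14.233: |R|=1.00469 >1
Interval (-14.0000, 0).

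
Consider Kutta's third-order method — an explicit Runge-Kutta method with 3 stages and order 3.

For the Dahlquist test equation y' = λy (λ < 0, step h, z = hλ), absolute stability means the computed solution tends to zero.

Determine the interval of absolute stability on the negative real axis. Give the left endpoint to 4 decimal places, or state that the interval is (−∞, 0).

(-2.5127, 0).

Set f=λy, z=hλ:
  order 3, 3-stage ⇒ R(z)=1+z+z^2/2+z^3/6
  (e.g. R(-1.77)=-0.12776, |R|=0.12776)

Find x<0 with |R(x)|<1.
x=-1.77: |R|=0.1278
|R(-1.9)|=0.2382 |R(-1.62)|=0.0164 |R(-1.23)|=0.2163
Bisect:
  x_lo=-3.0371 |R|=2.0942  x_hi=-0.2627 |R|=0.7688
  mid=-1.64988 |R|=0.03735 →hi
  mid=-2.34349 |R|=0.74258 →hi
  mid=-2.69030 |R|=1.31672 →lo
  mid=-2.51690 |R|=1.00684 →lo
  mid=-2.43020 |R|=0.86933 →hi
  mid=-2.47355 |R|=0.93670 →hi
  mid=-2.49522 |R|=0.97142 →hi
  ...
  [-2.51283,-2.51266] ⇒ x*=-2.5127
Stable set (-2.5127, 0).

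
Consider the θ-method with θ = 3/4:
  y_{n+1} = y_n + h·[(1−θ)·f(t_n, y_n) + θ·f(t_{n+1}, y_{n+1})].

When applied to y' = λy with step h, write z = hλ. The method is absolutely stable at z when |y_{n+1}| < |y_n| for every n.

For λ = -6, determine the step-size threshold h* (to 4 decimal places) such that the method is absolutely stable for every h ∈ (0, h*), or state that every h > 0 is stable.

(−∞, 0) — no finite endpoint. Any h>0 works for λ=-6.

On y'=λy, z=hλ:
  y_{n+1} = y_n + z·[1/4·y_n + 3/4·y_{n+1}] ⇒ (1 − 3/4z)y_{n+1} = (1 + 1/4z)y_n
  R(z) = (1 + 1/4z)/(1 − 3/4z).

Solve |R(x)|<1 on ℝ⁻.
x=-0.86: |R|=0.4772
x=-2: |R|=0.2000
x=-10: |R|=0.1765
x=-100: |R|=0.3158
θ=3/4≥1/2 ⇒ |1+1/4x|<|1−3/4x| ∀x<0 ⇒ stable on all of ℝ⁻.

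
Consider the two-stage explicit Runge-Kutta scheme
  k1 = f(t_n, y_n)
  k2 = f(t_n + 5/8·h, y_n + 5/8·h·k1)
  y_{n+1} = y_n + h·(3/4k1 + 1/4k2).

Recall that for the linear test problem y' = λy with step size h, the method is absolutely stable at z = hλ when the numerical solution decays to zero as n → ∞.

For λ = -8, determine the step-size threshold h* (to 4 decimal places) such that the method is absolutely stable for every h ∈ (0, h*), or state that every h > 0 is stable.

With y'=λy (z=hλ):
  k1=λy_n ⇒ h·k1=z·y_n;  k2=λ(1+5/8z)y_n ⇒ h·k2=z(1+5/8z)y_n
  y_{n+1}/y_n = 1 + 3/4z + 1/4z(1+5/8z) = 1 + z + 5/32z²
  ⇒ R(z) = 1 + z + 5/32z².

Need |R(x)|<1, x<0.
x=-1.47: |R|=0.1324
R=1: x+5/32x²=0 ⇒ x=−32/5=-6.4000; min R=1−1/(4·5/32)=-0.6000>−1
Confirm numerically:
  x=-6.255: |R|=0.85829 <1
  x=-5.666: |R|=0.35018 <1
  x=-5.143: |R|=0.01012 <1
  x=-2.774: |R|=0.57164 <1
  x=-6.991: |R|=1.64558 >1
  x=-6.614: |R|=1.22116 >1
  x=-6.476: |R|=1.07690 >1
Stable set (-6.4000, 0).

(-6.4000,0); λ=-8 ⇒ h* = (32/5)/8 = 0.8000.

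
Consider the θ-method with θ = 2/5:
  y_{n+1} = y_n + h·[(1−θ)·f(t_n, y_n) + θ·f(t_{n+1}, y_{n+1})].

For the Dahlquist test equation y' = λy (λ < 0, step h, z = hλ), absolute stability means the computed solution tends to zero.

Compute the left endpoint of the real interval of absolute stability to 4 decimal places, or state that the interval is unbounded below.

On y'=λy, z=hλ:
  y_{n+1} = y_n + z·[3/5·y_n + 2/5·y_{n+1}] ⇒ (1 − 2/5z)y_{n+1} = (1 + 3/5z)y_n
  R(z) = (1 + 3/5z)/(1 − 2/5z).

Find x<0 with |R(x)|<1.
x=-0.35: |R|=0.6930
R=−1: 1+3/5x = −1+2/5x ⇒ -1/5x=2 ⇒ x=2/(-1/5)=-10.0000
Confirm numerically:
  x=-9.207: |R|=0.96613 <1
  x=-8.685: |R|=0.94122 <1
  x=-8.440: |R|=0.92870 <1
  x=-7.090: |R|=0.84828 <1
  x=-10.573: |R|=1.02192 >1
  x=-10.513: |R|=1.01971 >1
  x=-10.124: |R|=1.00491 >1
Stable set (-10.0000, 0).

z* = -10.0000.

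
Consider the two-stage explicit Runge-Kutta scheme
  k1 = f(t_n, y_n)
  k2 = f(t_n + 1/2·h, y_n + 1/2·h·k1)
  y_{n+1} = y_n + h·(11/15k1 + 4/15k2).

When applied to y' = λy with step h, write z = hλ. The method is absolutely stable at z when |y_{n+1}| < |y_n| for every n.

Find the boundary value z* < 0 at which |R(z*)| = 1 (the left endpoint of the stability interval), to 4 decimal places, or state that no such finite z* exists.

left endpoint -7.5000.

Test eqn y'=λy, z=hλ:
  k1=λy_n ⇒ h·k1=z·y_n;  k2=λ(1+1/2z)y_n ⇒ h·k2=z(1+1/2z)y_n
  y_{n+1}/y_n = 1 + 11/15z + 4/15z(1+1/2z) = 1 + z + 2/15z²
  Hence R(z) = 1 + z + 2/15z².

Need |R(x)|<1, x<0.
x=-0.74: |R|=0.3330
R=1: x+2/15x²=0 ⇒ x=−15/2=-7.5000; min R=1−1/(4·2/15)=-0.8750>−1
Confirm numerically:
  x=-7.172: |R|=0.68634 <1
  x=-5.560: |R|=0.43819 <1
  x=-4.772: |R|=0.73574 <1
  x=-3.044: |R|=0.80854 <1
  x=-8.082: |R|=1.62716 >1
  x=-7.543: |R|=1.04325 >1
Stable set (-7.5000, 0).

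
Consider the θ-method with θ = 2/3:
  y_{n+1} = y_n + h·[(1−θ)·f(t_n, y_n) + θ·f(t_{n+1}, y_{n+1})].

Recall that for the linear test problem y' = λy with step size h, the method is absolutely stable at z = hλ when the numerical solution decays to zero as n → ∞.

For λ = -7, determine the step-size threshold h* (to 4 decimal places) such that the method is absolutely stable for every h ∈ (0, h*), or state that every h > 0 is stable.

unbounded; (−∞, 0). Any h>0 works for λ=-7.

With y'=λy (z=hλ):
  y_{n+1} = y_n + z·[1/3·y_n + 2/3·y_{n+1}] ⇒ (1 − 2/3z)y_{n+1} = (1 + 1/3z)y_n
  so R(z) = (1 + 1/3z)/(1 − 2/3z).

Find x<0 with |R(x)|<1.
x=-1.55: |R|=0.2377
x=-2: |R|=0.1429
x=-10: |R|=0.3043
x=-100: |R|=0.4778
θ=2/3≥1/2 ⇒ |1+1/3x|<|1−2/3x| ∀x<0 ⇒ unbounded interval.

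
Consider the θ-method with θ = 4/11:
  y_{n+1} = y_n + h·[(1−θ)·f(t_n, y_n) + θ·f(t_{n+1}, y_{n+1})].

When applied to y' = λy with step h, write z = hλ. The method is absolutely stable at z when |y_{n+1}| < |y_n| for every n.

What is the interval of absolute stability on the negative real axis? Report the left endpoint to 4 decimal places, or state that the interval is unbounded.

With y'=λy (z=hλ):
  y_{n+1} = y_n + z·[7/11·y_n + 4/11·y_{n+1}] ⇒ (1 − 4/11z)y_{n+1} = (1 + 7/11z)y_n
  Hence R(z) = (1 + 7/11z)/(1 − 4/11z).

Boundary: |R(x)|=1, x<0.
x=-1.37: |R|=0.0856
R=−1: 1+7/11x = −1+4/11x ⇒ -3/11x=2 ⇒ x=2/(-3/11)=-7.3333
Confirm numerically:
  x=-6.592: |R|=0.94048 <1
  x=-5.445: |R|=0.82718 <1
  x=-3.217: |R|=0.48261 <1
  x=-7.803: |R|=1.03338 >1
  x=-7.796: |R|=1.03290 >1
  x=-7.723: |R|=1.02791 >1
Interval (-7.3333, 0).

z∈(-7.3333,0).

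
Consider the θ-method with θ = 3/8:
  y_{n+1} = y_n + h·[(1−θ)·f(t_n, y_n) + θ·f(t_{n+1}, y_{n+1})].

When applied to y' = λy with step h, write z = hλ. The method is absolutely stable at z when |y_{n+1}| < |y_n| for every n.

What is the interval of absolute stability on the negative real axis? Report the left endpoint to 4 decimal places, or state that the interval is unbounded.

Set f=λy, z=hλ:
  y_{n+1} = y_n + z·[5/8·y_n + 3/8·y_{n+1}] ⇒ (1 − 3/8z)y_{n+1} = (1 + 5/8z)y_n
  Hence R(z) = (1 + 5/8z)/(1 − 3/8z).

Boundary: |R(x)|=1, x<0.
x=-0.87: |R|=0.3440
R=−1: 1+5/8x = −1+3/8x ⇒ -1/4x=2 ⇒ x=2/(-1/4)=-8.0000
Confirm numerically:
  x=-4.655: |R|=0.69542 <1
  x=-4.371: |R|=0.65623 <1
  x=-4.080: |R|=0.61265 <1
  x=-3.252: |R|=0.46519 <1
  x=-8.284: |R|=1.01729 >1
  x=-8.157: |R|=1.00967 >1
So |R|<1 on (-8.0000, 0).

(-8.0000, 0).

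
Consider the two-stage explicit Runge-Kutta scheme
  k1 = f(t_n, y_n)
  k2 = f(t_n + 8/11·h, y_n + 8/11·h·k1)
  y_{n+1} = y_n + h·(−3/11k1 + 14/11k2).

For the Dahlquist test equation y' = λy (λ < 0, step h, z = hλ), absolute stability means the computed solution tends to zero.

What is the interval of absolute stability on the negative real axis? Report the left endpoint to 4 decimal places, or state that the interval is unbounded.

(-1.0804, 0).

On y'=λy, z=hλ:
  k1=λy_n ⇒ h·k1=z·y_n;  k2=λ(1+8/11z)y_n ⇒ h·k2=z(1+8/11z)y_n
  y_{n+1}/y_n = 1 − 3/11z + 14/11z(1+8/11z) = 1 + z + 112/121z²
  R(z) = 1 + z + 112/121z².

Boundary: |R(x)|=1, x<0.
x=-0.42: |R|=0.7433
R=1: x+112/121x²=0 ⇒ x=−121/112=-1.0804; min R=1−1/(4·112/121)=0.7299>−1
Confirm numerically:
  x=-0.942: |R|=0.87936 <1
  x=-0.902: |R|=0.85109 <1
  x=-0.846: |R|=0.81648 <1
  x=-1.645: |R|=1.85975 >1
  x=-1.595: |R|=1.75980 >1
  x=-1.176: |R|=1.10411 >1
Stable set (-1.0804, 0).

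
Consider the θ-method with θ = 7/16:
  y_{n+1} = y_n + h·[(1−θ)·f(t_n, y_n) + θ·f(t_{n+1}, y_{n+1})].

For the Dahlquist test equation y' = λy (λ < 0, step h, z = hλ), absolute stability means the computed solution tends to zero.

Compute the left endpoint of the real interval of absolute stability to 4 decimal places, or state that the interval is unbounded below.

On y'=λy, z=hλ:
  y_{n+1} = y_n + z·[9/16·y_n + 7/16·y_{n+1}] ⇒ (1 − 7/16z)y_{n+1} = (1 + 9/16z)y_n
  Hence R(z) = (1 + 9/16z)/(1 − 7/16z).

Boundary: |R(x)|=1, x<0.
x=-1.58: |R|=0.0658
R=−1: 1+9/16x = −1+7/16x ⇒ -1/8x=2 ⇒ x=2/(-1/8)=-16.0000
Confirm numerically:
  x=-12.298: |R|=0.92747 <1
  x=-8.344: |R|=0.79422 <1
  x=-7.801: |R|=0.76776 <1
  x=-16.578: |R|=1.00875 >1
  x=-16.495: |R|=1.00753 >1
  x=-16.385: |R|=1.00589 >1
So |R|<1 on (-16.0000, 0).

left endpoint -16.0000.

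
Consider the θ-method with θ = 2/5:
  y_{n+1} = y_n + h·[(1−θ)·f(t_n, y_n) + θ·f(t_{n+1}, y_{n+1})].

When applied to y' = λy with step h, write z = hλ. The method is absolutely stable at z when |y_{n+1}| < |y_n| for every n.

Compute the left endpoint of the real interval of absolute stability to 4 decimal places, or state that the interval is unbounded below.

Set f=λy, z=hλ:
  y_{n+1} = y_n + z·[3/5·y_n + 2/5·y_{n+1}] ⇒ (1 − 2/5z)y_{n+1} = (1 + 3/5z)y_n
  R(z) = (1 + 3/5z)/(1 − 2/5z).

Need |R(x)|<1, x<0.
x=-0.61: |R|=0.5096
R=−1: 1+3/5x = −1+2/5x ⇒ -1/5x=2 ⇒ x=2/(-1/5)=-10.0000
Confirm numerically:
  x=-6.573: |R|=0.81114 <1
  x=-6.339: |R|=0.79291 <1
  x=-4.886: |R|=0.65380 <1
  x=-10.236: |R|=1.00927 >1
  x=-10.196: |R|=1.00772 >1
So |R|<1 on (-10.0000, 0).

left endpoint -10.0000.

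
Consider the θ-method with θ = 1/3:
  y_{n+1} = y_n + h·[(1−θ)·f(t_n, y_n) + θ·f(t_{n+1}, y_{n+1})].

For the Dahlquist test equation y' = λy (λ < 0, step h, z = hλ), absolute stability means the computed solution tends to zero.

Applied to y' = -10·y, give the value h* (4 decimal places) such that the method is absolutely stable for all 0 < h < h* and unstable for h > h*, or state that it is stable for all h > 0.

With y'=λy (z=hλ):
  y_{n+1} = y_n + z·[2/3·y_n + 1/3·y_{n+1}] ⇒ (1 − 1/3z)y_{n+1} = (1 + 2/3z)y_n
  Hence R(z) = (1 + 2/3z)/(1 − 1/3z).

Find x<0 with |R(x)|<1.
x=-0.76: |R|=0.3936
R=−1: 1+2/3x = −1+1/3x ⇒ -1/3x=2 ⇒ x=2/(-1/3)=-6.0000
Confirm numerically:
  x=-5.715: |R|=0.96730 <1
  x=-3.947: |R|=0.70448 <1
  x=-2.476: |R|=0.35646 <1
  x=-6.327: |R|=1.03506 >1
  x=-6.234: |R|=1.02534 >1
  x=-6.053: |R|=1.00585 >1
Stable set (-6.0000, 0).

(-6.0000,0); λ=-10 ⇒ h* = (6)/10 = 0.6000.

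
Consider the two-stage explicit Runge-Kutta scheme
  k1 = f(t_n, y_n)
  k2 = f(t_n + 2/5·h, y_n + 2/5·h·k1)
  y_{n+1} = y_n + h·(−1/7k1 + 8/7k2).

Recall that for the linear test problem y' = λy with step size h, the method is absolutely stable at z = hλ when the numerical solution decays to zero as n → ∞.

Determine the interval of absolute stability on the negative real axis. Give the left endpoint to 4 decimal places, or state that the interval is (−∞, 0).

On y'=λy, z=hλ:
  k1=λy_n ⇒ h·k1=z·y_n;  k2=λ(1+2/5z)y_n ⇒ h·k2=z(1+2/5z)y_n
  y_{n+1}/y_n = 1 − 1/7z + 8/7z(1+2/5z) = 1 + z + 16/35z²
  Hence R(z) = 1 + z + 16/35z².

Find x<0 with |R(x)|<1.
x=-1.72: |R|=0.6324
R=1: x+16/35x²=0 ⇒ x=−35/16=-2.1875; min R=1−1/(4·16/35)=0.4531>−1
Confirm numerically:
  x=-1.592: |R|=0.56661 <1
  x=-1.429: |R|=0.50450 <1
  x=-1.214: |R|=0.45974 <1
  x=-1.067: |R|=0.45345 <1
  x=-2.627: |R|=1.52780 >1
  x=-2.609: |R|=1.50272 >1
  x=-2.562: |R|=1.43861 >1
Interval (-2.1875, 0).

z∈(-2.1875,0).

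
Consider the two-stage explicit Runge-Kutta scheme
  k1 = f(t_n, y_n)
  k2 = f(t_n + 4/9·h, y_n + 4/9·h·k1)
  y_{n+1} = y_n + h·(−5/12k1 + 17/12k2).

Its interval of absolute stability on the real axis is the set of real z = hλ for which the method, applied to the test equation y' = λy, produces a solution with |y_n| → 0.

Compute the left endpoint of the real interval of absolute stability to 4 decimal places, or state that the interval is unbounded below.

z* = -1.5882.

Test eqn y'=λy, z=hλ:
  k1=λy_n ⇒ h·k1=z·y_n;  k2=λ(1+4/9z)y_n ⇒ h·k2=z(1+4/9z)y_n
  y_{n+1}/y_n = 1 − 5/12z + 17/12z(1+4/9z) = 1 + z + 17/27z²
  so R(z) = 1 + z + 17/27z².

Solve |R(x)|<1 on ℝ⁻.
x=-1.46: |R|=0.8821
R=1: x+17/27x²=0 ⇒ x=−27/17=-1.5882; min R=1−1/(4·17/27)=0.6029>−1
Confirm numerically:
  x=-1.424: |R|=0.85275 <1
  x=-1.362: |R|=0.80599 <1
  x=-1.242: |R|=0.72924 <1
  x=-0.786: |R|=0.60298 <1
  x=-2.183: |R|=1.81749 >1
  x=-1.642: |R|=1.05558 >1
Stable set (-1.5882, 0).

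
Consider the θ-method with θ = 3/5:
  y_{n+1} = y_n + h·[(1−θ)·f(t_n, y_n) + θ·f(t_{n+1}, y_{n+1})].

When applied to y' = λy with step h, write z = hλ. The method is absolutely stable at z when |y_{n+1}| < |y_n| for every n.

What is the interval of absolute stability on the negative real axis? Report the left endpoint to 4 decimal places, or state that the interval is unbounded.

With y'=λy (z=hλ):
  y_{n+1} = y_n + z·[2/5·y_n + 3/5·y_{n+1}] ⇒ (1 − 3/5z)y_{n+1} = (1 + 2/5z)y_n
  R(z) = (1 + 2/5z)/(1 − 3/5z).

Find x<0 with |R(x)|<1.
x=-0.45: |R|=0.6457
x=-2: |R|=0.0909
x=-10: |R|=0.4286
x=-100: |R|=0.6393
θ=3/5≥1/2 ⇒ |1+2/5x|<|1−3/5x| ∀x<0 ⇒ stable on all of ℝ⁻.

unbounded; (−∞, 0).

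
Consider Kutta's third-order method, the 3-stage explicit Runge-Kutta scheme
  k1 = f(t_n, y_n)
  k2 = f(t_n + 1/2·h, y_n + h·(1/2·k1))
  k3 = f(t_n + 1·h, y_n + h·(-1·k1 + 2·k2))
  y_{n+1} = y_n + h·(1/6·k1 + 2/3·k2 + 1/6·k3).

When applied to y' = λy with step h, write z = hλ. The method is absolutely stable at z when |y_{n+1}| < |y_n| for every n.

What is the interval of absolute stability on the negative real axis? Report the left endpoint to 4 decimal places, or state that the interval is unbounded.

(-2.5127, 0).

With y'=λy (z=hλ):
  order 3, 3-stage ⇒ R(z)=1+z+z^2/2+z^3/6
  (e.g. R(-0.97)=0.34834, |R|=0.34834)

Find x<0 with |R(x)|<1.
x=-0.97: |R|=0.3483
|R(-2.31)|=0.6963 |R(-1.5)|=0.0625 |R(-0.75)|=0.4609
Bisect:
  x_lo=-3.0217 |R|=2.0547  x_hi=-0.0793 |R|=0.9237
  mid=-1.55052 |R|=0.03026 →hi
  mid=-2.28612 |R|=0.66428 →hi
  mid=-2.65391 |R|=1.24765 →lo
  mid=-2.47001 |R|=0.93111 →hi
  mid=-2.56196 |R|=1.08278 →lo
  mid=-2.51599 |R|=1.00534 →lo
  mid=-2.49300 |R|=0.96783 →hi
  mid=-2.50449 |R|=0.98649 →hi
  mid=-2.51024 |R|=0.99589 →hi
  mid=-2.51311 |R|=1.00061 →lo
  ...
  [-2.51276,-2.51258] ⇒ x*=-2.5127
So |R|<1 on (-2.5127, 0).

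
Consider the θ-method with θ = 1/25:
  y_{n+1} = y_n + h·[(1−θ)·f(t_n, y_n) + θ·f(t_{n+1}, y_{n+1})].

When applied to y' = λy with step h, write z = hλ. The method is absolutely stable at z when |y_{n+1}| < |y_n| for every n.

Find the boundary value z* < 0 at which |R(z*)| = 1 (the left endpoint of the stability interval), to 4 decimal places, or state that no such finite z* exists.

left endpoint -2.1739.

Test eqn y'=λy, z=hλ:
  y_{n+1} = y_n + z·[24/25·y_n + 1/25·y_{n+1}] ⇒ (1 − 1/25z)y_{n+1} = (1 + 24/25z)y_n
  so R(z) = (1 + 24/25z)/(1 − 1/25z).

Boundary: |R(x)|=1, x<0.
x=-1.41: |R|=0.3347
R=−1: 1+24/25x = −1+1/25x ⇒ -23/25x=2 ⇒ x=2/(-23/25)=-2.1739
Confirm numerically:
  x=-1.589: |R|=0.49404 <1
  x=-1.296: |R|=0.23213 <1
  x=-1.179: |R|=0.12590 <1
  x=-2.374: |R|=1.16812 >1
  x=-2.300: |R|=1.10623 >1
  x=-2.209: |R|=1.02966 >1
So |R|<1 on (-2.1739, 0).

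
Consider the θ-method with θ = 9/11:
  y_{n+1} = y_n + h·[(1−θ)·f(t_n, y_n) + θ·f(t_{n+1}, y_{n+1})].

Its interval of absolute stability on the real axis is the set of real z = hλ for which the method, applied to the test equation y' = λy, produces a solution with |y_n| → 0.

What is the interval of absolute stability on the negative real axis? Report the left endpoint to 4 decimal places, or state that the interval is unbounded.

(−∞, 0) — no finite endpoint.

Set f=λy, z=hλ:
  y_{n+1} = y_n + z·[2/11·y_n + 9/11·y_{n+1}] ⇒ (1 − 9/11z)y_{n+1} = (1 + 2/11z)y_n
  Hence R(z) = (1 + 2/11z)/(1 − 9/11z).

Solve |R(x)|<1 on ℝ⁻.
x=-0.66: |R|=0.5714
x=-2: |R|=0.2414
x=-10: |R|=0.0891
x=-100: |R|=0.2075
θ=9/11≥1/2 ⇒ |1+2/11x|<|1−9/11x| ∀x<0 ⇒ stable on all of ℝ⁻.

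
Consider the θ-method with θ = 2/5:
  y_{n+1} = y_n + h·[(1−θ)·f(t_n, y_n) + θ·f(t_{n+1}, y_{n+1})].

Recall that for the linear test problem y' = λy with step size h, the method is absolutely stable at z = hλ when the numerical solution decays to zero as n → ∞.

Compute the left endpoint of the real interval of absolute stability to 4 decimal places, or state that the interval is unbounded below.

z* = -10.0000.

Set f=λy, z=hλ:
  y_{n+1} = y_n + z·[3/5·y_n + 2/5·y_{n+1}] ⇒ (1 − 2/5z)y_{n+1} = (1 + 3/5z)y_n
  R(z) = (1 + 3/5z)/(1 − 2/5z).

Boundary: |R(x)|=1, x<0.
x=-1.65: |R|=0.0060
R=−1: 1+3/5x = −1+2/5x ⇒ -1/5x=2 ⇒ x=2/(-1/5)=-10.0000
Confirm numerically:
  x=-9.320: |R|=0.97124 <1
  x=-9.231: |R|=0.96722 <1
  x=-8.771: |R|=0.94548 <1
  x=-8.611: |R|=0.93749 <1
  x=-10.580: |R|=1.02217 >1
  x=-10.143: |R|=1.00566 >1
  x=-10.038: |R|=1.00152 >1
Interval (-10.0000, 0).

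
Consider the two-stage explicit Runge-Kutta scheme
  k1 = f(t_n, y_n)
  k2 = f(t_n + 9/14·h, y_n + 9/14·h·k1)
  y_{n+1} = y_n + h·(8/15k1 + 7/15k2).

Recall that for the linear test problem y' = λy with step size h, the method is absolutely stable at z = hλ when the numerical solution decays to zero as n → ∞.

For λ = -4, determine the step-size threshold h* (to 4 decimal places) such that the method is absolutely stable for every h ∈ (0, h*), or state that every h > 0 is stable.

Test eqn y'=λy, z=hλ:
  k1=λy_n ⇒ h·k1=z·y_n;  k2=λ(1+9/14z)y_n ⇒ h·k2=z(1+9/14z)y_n
  y_{n+1}/y_n = 1 + 8/15z + 7/15z(1+9/14z) = 1 + z + 3/10z²
  so R(z) = 1 + z + 3/10z².

Find x<0 with |R(x)|<1.
x=-0.73: |R|=0.4299
R=1: x+3/10x²=0 ⇒ x=−10/3=-3.3333; min R=1−1/(4·3/10)=0.1667>−1
Confirm numerically:
  x=-2.888: |R|=0.61416 <1
  x=-2.471: |R|=0.36075 <1
  x=-2.137: |R|=0.23303 <1
  x=-1.492: |R|=0.17582 <1
  x=-3.923: |R|=1.69398 >1
  x=-3.608: |R|=1.29730 >1
  x=-3.536: |R|=1.21499 >1
Interval (-3.3333, 0).

(-3.3333,0); λ=-4 ⇒ h* = (10/3)/4 = 0.8333.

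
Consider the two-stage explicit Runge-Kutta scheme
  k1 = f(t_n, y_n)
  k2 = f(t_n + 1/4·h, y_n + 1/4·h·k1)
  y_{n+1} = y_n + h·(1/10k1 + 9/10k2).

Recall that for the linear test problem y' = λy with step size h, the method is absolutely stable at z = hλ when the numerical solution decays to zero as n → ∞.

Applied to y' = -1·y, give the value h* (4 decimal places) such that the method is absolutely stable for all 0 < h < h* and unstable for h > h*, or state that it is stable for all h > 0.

On y'=λy, z=hλ:
  k1=λy_n ⇒ h·k1=z·y_n;  k2=λ(1+1/4z)y_n ⇒ h·k2=z(1+1/4z)y_n
  y_{n+1}/y_n = 1 + 1/10z + 9/10z(1+1/4z) = 1 + z + 9/40z²
  Hence R(z) = 1 + z + 9/40z².

Boundary: |R(x)|=1, x<0.
x=-1.41: |R|=0.0373
R=1: x+9/40x²=0 ⇒ x=−40/9=-4.4444; min R=1−1/(4·9/40)=-0.1111>−1
Confirm numerically:
  x=-3.254: |R|=0.12842 <1
  x=-2.710: |R|=0.05758 <1
  x=-2.159: |R|=0.11021 <1
  x=-4.874: |R|=1.47107 >1
  x=-4.768: |R|=1.34711 >1
  x=-4.657: |R|=1.22272 >1
Stable set (-4.4444, 0).

(-4.4444,0); λ=-1 ⇒ h* = (40/9)/1 = 4.4444.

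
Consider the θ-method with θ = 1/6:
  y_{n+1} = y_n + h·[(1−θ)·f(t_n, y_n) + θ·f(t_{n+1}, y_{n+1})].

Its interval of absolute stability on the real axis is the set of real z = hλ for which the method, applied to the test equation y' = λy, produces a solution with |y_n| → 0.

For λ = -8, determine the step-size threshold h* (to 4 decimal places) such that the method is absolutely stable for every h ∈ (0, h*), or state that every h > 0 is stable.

On y'=λy, z=hλ:
  y_{n+1} = y_n + z·[5/6·y_n + 1/6·y_{n+1}] ⇒ (1 − 1/6z)y_{n+1} = (1 + 5/6z)y_n
  Hence R(z) = (1 + 5/6z)/(1 − 1/6z).

Solve |R(x)|<1 on ℝ⁻.
x=-1.03: |R|=0.1209
R=−1: 1+5/6x = −1+1/6x ⇒ -2/3x=2 ⇒ x=2/(-2/3)=-3.0000
Confirm numerically:
  x=-2.771: |R|=0.89556 <1
  x=-2.764: |R|=0.89229 <1
  x=-2.277: |R|=0.65060 <1
  x=-1.658: |R|=0.29903 <1
  x=-3.304: |R|=1.13070 >1
  x=-3.234: |R|=1.10136 >1
Stable set (-3.0000, 0).

(-3.0000,0); λ=-8 ⇒ h* = (3)/8 = 0.3750.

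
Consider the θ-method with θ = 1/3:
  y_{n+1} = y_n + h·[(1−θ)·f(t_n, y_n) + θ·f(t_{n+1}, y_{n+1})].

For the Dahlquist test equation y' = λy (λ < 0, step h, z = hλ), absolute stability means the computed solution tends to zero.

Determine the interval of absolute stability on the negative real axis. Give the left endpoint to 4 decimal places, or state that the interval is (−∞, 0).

(-6.0000, 0).

Test eqn y'=λy, z=hλ:
  y_{n+1} = y_n + z·[2/3·y_n + 1/3·y_{n+1}] ⇒ (1 − 1/3z)y_{n+1} = (1 + 2/3z)y_n
  so R(z) = (1 + 2/3z)/(1 − 1/3z).

Need |R(x)|<1, x<0.
x=-1.26: |R|=0.1127
R=−1: 1+2/3x = −1+1/3x ⇒ -1/3x=2 ⇒ x=2/(-1/3)=-6.0000
Confirm numerically:
  x=-4.428: |R|=0.78837 <1
  x=-3.975: |R|=0.70968 <1
  x=-3.954: |R|=0.70578 <1
  x=-3.229: |R|=0.55515 <1
  x=-6.477: |R|=1.05033 >1
  x=-6.428: |R|=1.04540 >1
Interval (-6.0000, 0).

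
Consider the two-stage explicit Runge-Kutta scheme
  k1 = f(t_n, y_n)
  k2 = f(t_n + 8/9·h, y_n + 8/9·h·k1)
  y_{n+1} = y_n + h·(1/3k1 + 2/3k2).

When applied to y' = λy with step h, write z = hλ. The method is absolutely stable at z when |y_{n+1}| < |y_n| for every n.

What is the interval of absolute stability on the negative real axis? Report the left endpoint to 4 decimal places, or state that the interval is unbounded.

(-1.6875, 0).

On y'=λy, z=hλ:
  k1=λy_n ⇒ h·k1=z·y_n;  k2=λ(1+8/9z)y_n ⇒ h·k2=z(1+8/9z)y_n
  y_{n+1}/y_n = 1 + 1/3z + 2/3z(1+8/9z) = 1 + z + 16/27z²
  R(z) = 1 + z + 16/27z².

Solve |R(x)|<1 on ℝ⁻.
x=-1.12: |R|=0.6233
R=1: x+16/27x²=0 ⇒ x=−27/16=-1.6875; min R=1−1/(4·16/27)=0.5781>−1
Confirm numerically:
  x=-1.526: |R|=0.85396 <1
  x=-1.506: |R|=0.83802 <1
  x=-1.128: |R|=0.62601 <1
  x=-2.067: |R|=1.46485 >1
  x=-1.818: |R|=1.14059 >1
  x=-1.758: |R|=1.07345 >1
So |R|<1 on (-1.6875, 0).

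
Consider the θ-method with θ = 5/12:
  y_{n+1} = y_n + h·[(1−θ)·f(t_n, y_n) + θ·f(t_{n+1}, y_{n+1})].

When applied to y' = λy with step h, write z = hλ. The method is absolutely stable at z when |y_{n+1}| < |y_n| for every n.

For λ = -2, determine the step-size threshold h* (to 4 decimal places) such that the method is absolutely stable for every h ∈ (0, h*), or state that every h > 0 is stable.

(-12.0000,0); λ=-2 ⇒ h* = (12)/2 = 6.0000.

Set f=λy, z=hλ:
  y_{n+1} = y_n + z·[7/12·y_n + 5/12·y_{n+1}] ⇒ (1 − 5/12z)y_{n+1} = (1 + 7/12z)y_n
  Hence R(z) = (1 + 7/12z)/(1 − 5/12z).

Boundary: |R(x)|=1, x<0.
x=-0.49: |R|=0.5931
R=−1: 1+7/12x = −1+5/12x ⇒ -1/6x=2 ⇒ x=2/(-1/6)=-12.0000
Confirm numerically:
  x=-10.894: |R|=0.96672 <1
  x=-5.539: |R|=0.67447 <1
  x=-5.230: |R|=0.64509 <1
  x=-12.587: |R|=1.01567 >1
  x=-12.540: |R|=1.01446 >1
  x=-12.164: |R|=1.00450 >1
So |R|<1 on (-12.0000, 0).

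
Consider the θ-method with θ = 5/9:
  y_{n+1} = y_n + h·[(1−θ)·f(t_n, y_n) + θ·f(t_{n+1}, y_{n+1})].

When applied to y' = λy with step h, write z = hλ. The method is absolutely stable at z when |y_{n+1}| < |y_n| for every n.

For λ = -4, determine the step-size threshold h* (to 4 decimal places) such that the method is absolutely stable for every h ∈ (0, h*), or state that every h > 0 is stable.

Set f=λy, z=hλ:
  y_{n+1} = y_n + z·[4/9·y_n + 5/9·y_{n+1}] ⇒ (1 − 5/9z)y_{n+1} = (1 + 4/9z)y_n
  ⇒ R(z) = (1 + 4/9z)/(1 − 5/9z).

Find x<0 with |R(x)|<1.
x=-1.03: |R|=0.3449
x=-2: |R|=0.0526
x=-10: |R|=0.5254
x=-100: |R|=0.7682
θ=5/9≥1/2 ⇒ |1+4/9x|<|1−5/9x| ∀x<0 ⇒ unbounded interval.

(−∞, 0) — no finite endpoint. Any h>0 works for λ=-4.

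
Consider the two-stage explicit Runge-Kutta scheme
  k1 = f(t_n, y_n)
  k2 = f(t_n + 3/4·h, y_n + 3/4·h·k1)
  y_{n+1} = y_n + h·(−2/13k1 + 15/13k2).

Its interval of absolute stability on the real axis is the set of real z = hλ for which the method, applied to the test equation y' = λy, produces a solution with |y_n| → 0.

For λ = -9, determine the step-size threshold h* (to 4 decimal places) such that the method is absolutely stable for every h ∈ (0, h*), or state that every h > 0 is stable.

(-1.1556,0); λ=-9 ⇒ h* = (52/45)/9 = 0.1284.

Set f=λy, z=hλ:
  k1=λy_n ⇒ h·k1=z·y_n;  k2=λ(1+3/4z)y_n ⇒ h·k2=z(1+3/4z)y_n
  y_{n+1}/y_n = 1 − 2/13z + 15/13z(1+3/4z) = 1 + z + 45/52z²
  so R(z) = 1 + z + 45/52z².

Solve |R(x)|<1 on ℝ⁻.
x=-0.48: |R|=0.7194
R=1: x+45/52x²=0 ⇒ x=−52/45=-1.1556; min R=1−1/(4·45/52)=0.7111>−1
Confirm numerically:
  x=-0.951: |R|=0.83165 <1
  x=-0.821: |R|=0.76230 <1
  x=-0.671: |R|=0.71863 <1
  x=-0.548: |R|=0.71188 <1
  x=-1.702: |R|=1.80485 >1
  x=-1.313: |R|=1.17890 >1
  x=-1.177: |R|=1.02184 >1
So |R|<1 on (-1.1556, 0).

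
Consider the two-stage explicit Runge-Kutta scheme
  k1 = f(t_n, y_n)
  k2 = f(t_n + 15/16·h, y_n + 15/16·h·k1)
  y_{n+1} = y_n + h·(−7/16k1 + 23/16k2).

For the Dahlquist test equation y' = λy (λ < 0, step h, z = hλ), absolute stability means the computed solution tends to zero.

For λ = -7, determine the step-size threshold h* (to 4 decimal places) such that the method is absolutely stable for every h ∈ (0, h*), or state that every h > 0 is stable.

Set f=λy, z=hλ:
  k1=λy_n ⇒ h·k1=z·y_n;  k2=λ(1+15/16z)y_n ⇒ h·k2=z(1+15/16z)y_n
  y_{n+1}/y_n = 1 − 7/16z + 23/16z(1+15/16z) = 1 + z + 345/256z²
  R(z) = 1 + z + 345/256z².

Solve |R(x)|<1 on ℝ⁻.
x=-1.08: |R|=1.4919
R=1: x+345/256x²=0 ⇒ x=−256/345=-0.7420; min R=1−1/(4·345/256)=0.8145>−1
Confirm numerically:
  x=-0.685: |R|=0.94735 <1
  x=-0.559: |R|=0.86212 <1
  x=-0.374: |R|=0.81450 <1
  x=-1.199: |R|=1.73839 >1
  x=-0.810: |R|=1.07420 >1
Stable set (-0.7420, 0).

(-0.7420,0); λ=-7 ⇒ h* = (256/345)/7 = 0.1060.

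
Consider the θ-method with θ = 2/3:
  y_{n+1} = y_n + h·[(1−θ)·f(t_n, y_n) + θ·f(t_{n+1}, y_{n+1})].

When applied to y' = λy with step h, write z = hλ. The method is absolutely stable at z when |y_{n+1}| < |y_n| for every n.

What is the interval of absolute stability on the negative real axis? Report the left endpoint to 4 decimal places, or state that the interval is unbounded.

unbounded; (−∞, 0).

Test eqn y'=λy, z=hλ:
  y_{n+1} = y_n + z·[1/3·y_n + 2/3·y_{n+1}] ⇒ (1 − 2/3z)y_{n+1} = (1 + 1/3z)y_n
  so R(z) = (1 + 1/3z)/(1 − 2/3z).

Boundary: |R(x)|=1, x<0.
x=-1.79: |R|=0.1839
x=-2: |R|=0.1429
x=-10: |R|=0.3043
x=-100: |R|=0.4778
θ=2/3≥1/2 ⇒ |1+1/3x|<|1−2/3x| ∀x<0 ⇒ unbounded interval.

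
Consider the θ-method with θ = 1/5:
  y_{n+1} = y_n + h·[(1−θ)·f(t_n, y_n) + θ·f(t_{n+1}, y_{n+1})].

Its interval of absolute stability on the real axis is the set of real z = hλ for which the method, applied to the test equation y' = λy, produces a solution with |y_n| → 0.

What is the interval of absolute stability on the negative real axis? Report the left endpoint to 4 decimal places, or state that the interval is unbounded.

On y'=λy, z=hλ:
  y_{n+1} = y_n + z·[4/5·y_n + 1/5·y_{n+1}] ⇒ (1 − 1/5z)y_{n+1} = (1 + 4/5z)y_n
  Hence R(z) = (1 + 4/5z)/(1 − 1/5z).

Boundary: |R(x)|=1, x<0.
x=-0.36: |R|=0.6642
R=−1: 1+4/5x = −1+1/5x ⇒ -3/5x=2 ⇒ x=2/(-3/5)=-3.3333
Confirm numerically:
  x=-2.728: |R|=0.76501 <1
  x=-2.614: |R|=0.71657 <1
  x=-1.808: |R|=0.32785 <1
  x=-3.738: |R|=1.13893 >1
  x=-3.446: |R|=1.04002 >1
Stable set (-3.3333, 0).

z∈(-3.3333,0).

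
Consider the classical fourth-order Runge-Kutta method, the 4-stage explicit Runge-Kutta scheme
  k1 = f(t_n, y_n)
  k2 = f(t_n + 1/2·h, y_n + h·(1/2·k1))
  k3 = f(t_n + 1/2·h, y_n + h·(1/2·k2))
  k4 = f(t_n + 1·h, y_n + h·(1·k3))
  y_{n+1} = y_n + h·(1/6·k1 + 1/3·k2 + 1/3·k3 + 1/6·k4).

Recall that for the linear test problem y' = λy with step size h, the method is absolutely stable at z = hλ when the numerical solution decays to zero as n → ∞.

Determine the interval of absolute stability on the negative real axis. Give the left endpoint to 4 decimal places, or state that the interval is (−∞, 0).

On y'=λy, z=hλ:
  order 4, 4-stage ⇒ R(z)=1+z+z^2/2+z^3/6+z^4/24
  (e.g. R(-1.23)=0.31167, |R|=0.31167)

Boundary: |R(x)|=1, x<0.
x=-1.23: |R|=0.3117
|R(-2.55)|=0.6995 |R(-2.35)|=0.5190 |R(-1.09)|=0.3470
Bisect:
  x_lo=-3.1718 |R|=1.7572  x_hi=-0.3304 |R|=0.7187
  mid=-1.75107 |R|=0.27893 →hi
  mid=-2.46143 |R|=0.61186 →hi
  mid=-2.81660 |R|=1.04824 →lo
  mid=-2.63901 |R|=0.80094 →hi
  mid=-2.72781 |R|=0.91673 →hi
  mid=-2.77220 |R|=0.98044 →hi
  mid=-2.79440 |R|=1.01382 →lo
  ...
  [-2.78538,-2.78521] ⇒ x*=-2.7853
Interval (-2.7853, 0).

z∈(-2.7853,0).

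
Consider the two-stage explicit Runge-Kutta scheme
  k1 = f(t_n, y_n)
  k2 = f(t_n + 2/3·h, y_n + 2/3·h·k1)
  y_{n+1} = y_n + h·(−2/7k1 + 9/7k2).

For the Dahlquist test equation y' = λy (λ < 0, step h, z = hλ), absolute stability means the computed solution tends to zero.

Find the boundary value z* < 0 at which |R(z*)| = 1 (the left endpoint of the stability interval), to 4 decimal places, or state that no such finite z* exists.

z* = -1.1667.

On y'=λy, z=hλ:
  k1=λy_n ⇒ h·k1=z·y_n;  k2=λ(1+2/3z)y_n ⇒ h·k2=z(1+2/3z)y_n
  y_{n+1}/y_n = 1 − 2/7z + 9/7z(1+2/3z) = 1 + z + 6/7z²
  Hence R(z) = 1 + z + 6/7z².

Boundary: |R(x)|=1, x<0.
x=-1.04: |R|=0.8871
R=1: x+6/7x²=0 ⇒ x=−7/6=-1.1667; min R=1−1/(4·6/7)=0.7083>−1
Confirm numerically:
  x=-1.040: |R|=0.88709 <1
  x=-0.900: |R|=0.79429 <1
  x=-0.808: |R|=0.75160 <1
  x=-0.668: |R|=0.71448 <1
  x=-1.526: |R|=1.47001 >1
  x=-1.346: |R|=1.20690 >1
So |R|<1 on (-1.1667, 0).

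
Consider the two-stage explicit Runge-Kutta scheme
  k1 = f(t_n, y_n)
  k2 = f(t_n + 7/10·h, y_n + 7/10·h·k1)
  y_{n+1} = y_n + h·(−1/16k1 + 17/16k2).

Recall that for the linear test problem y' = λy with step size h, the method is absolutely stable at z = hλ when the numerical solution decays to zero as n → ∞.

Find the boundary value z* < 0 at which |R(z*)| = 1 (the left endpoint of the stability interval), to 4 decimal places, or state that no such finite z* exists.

Test eqn y'=λy, z=hλ:
  k1=λy_n ⇒ h·k1=z·y_n;  k2=λ(1+7/10z)y_n ⇒ h·k2=z(1+7/10z)y_n
  y_{n+1}/y_n = 1 − 1/16z + 17/16z(1+7/10z) = 1 + z + 119/160z²
  ⇒ R(z) = 1 + z + 119/160z².

Need |R(x)|<1, x<0.
x=-1.42: |R|=1.0797
R=1: x+119/160x²=0 ⇒ x=−160/119=-1.3445; min R=1−1/(4·119/160)=0.6639>−1
Confirm numerically:
  x=-1.235: |R|=0.89939 <1
  x=-1.221: |R|=0.88781 <1
  x=-1.022: |R|=0.75483 <1
  x=-0.707: |R|=0.66476 <1
  x=-1.911: |R|=1.80512 >1
  x=-1.558: |R|=1.24735 >1
  x=-1.406: |R|=1.06427 >1
Interval (-1.3445, 0).

z* = -1.3445.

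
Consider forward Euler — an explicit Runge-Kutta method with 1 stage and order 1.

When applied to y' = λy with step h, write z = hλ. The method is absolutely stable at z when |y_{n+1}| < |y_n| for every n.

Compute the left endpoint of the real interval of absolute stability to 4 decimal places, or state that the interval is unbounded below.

On y'=λy, z=hλ:
  order 1, 1-stage ⇒ R(z)=1+z
  (e.g. R(-0.65)=0.35000, |R|=0.35000)

Solve |R(x)|<1 on ℝ⁻.
x=-0.65: |R|=0.3500
|R(-2.21)|=1.2100 |R(-1.42)|=0.4200 |R(-1.01)|=0.0100
Bisect:
  x_lo=-2.6054 |R|=1.6054  x_hi=-0.1447 |R|=0.8553
  mid=-1.37506 |R|=0.37506 →hi
  mid=-1.99025 |R|=0.99025 →hi
  mid=-2.29784 |R|=1.29784 →lo
  mid=-2.14404 |R|=1.14404 →lo
  mid=-2.06714 |R|=1.06714 →lo
  mid=-2.02870 |R|=1.02870 →lo
  mid=-2.00947 |R|=1.00947 →lo
  mid=-1.99986 |R|=0.99986 →hi
  mid=-2.00466 |R|=1.00466 →lo
  ...
  [-2.00001,-1.99986] ⇒ x*=-2.0000
So |R|<1 on (-2.0000, 0).

z* = -2.0000.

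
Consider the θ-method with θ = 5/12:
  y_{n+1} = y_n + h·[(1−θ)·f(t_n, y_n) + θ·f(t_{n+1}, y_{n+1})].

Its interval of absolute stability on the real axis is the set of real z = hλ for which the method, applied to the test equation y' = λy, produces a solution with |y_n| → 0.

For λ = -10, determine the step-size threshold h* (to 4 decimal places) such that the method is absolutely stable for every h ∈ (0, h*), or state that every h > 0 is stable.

(-12.0000,0); λ=-10 ⇒ h* = (12)/10 = 1.2000.

On y'=λy, z=hλ:
  y_{n+1} = y_n + z·[7/12·y_n + 5/12·y_{n+1}] ⇒ (1 − 5/12z)y_{n+1} = (1 + 7/12z)y_n
  so R(z) = (1 + 7/12z)/(1 − 5/12z).

Find x<0 with |R(x)|<1.
x=-1.54: |R|=0.0619
R=−1: 1+7/12x = −1+5/12x ⇒ -1/6x=2 ⇒ x=2/(-1/6)=-12.0000
Confirm numerically:
  x=-11.969: |R|=0.99914 <1
  x=-9.319: |R|=0.90849 <1
  x=-8.772: |R|=0.88443 <1
  x=-12.398: |R|=1.01076 >1
  x=-12.358: |R|=1.00970 >1
Interval (-12.0000, 0).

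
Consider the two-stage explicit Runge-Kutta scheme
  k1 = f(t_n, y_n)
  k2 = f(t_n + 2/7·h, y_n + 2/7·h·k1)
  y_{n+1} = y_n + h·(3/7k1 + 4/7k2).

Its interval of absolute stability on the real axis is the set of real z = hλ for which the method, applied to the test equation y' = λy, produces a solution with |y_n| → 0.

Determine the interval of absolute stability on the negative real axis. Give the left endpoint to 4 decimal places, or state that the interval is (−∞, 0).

With y'=λy (z=hλ):
  k1=λy_n ⇒ h·k1=z·y_n;  k2=λ(1+2/7z)y_n ⇒ h·k2=z(1+2/7z)y_n
  y_{n+1}/y_n = 1 + 3/7z + 4/7z(1+2/7z) = 1 + z + 8/49z²
  so R(z) = 1 + z + 8/49z².

Boundary: |R(x)|=1, x<0.
x=-1.43: |R|=0.0961
R=1: x+8/49x²=0 ⇒ x=−49/8=-6.1250; min R=1−1/(4·8/49)=-0.5312>−1
Confirm numerically:
  x=-5.954: |R|=0.83377 <1
  x=-5.171: |R|=0.19459 <1
  x=-2.957: |R|=0.52943 <1
  x=-6.557: |R|=1.46247 >1
  x=-6.280: |R|=1.15892 >1
Stable set (-6.1250, 0).

z∈(-6.1250,0).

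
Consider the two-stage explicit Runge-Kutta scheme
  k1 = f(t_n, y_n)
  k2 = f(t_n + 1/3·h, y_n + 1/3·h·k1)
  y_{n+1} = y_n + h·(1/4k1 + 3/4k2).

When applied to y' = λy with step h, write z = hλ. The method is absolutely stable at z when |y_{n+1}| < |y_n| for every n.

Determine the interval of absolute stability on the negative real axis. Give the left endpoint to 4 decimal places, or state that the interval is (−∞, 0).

Set f=λy, z=hλ:
  k1=λy_n ⇒ h·k1=z·y_n;  k2=λ(1+1/3z)y_n ⇒ h·k2=z(1+1/3z)y_n
  y_{n+1}/y_n = 1 + 1/4z + 3/4z(1+1/3z) = 1 + z + 1/4z²
  ⇒ R(z) = 1 + z + 1/4z².

Solve |R(x)|<1 on ℝ⁻.
x=-0.39: |R|=0.6480
R=1: x+1/4x²=0 ⇒ x=−4=-4.0000; min R=1−1/(4·1/4)=0.0000>−1
Confirm numerically:
  x=-3.851: |R|=0.85655 <1
  x=-3.624: |R|=0.65934 <1
  x=-2.960: |R|=0.23040 <1
  x=-1.922: |R|=0.00152 <1
  x=-4.417: |R|=1.46047 >1
  x=-4.317: |R|=1.34212 >1
  x=-4.029: |R|=1.02921 >1
Interval (-4.0000, 0).

z∈(-4.0000,0).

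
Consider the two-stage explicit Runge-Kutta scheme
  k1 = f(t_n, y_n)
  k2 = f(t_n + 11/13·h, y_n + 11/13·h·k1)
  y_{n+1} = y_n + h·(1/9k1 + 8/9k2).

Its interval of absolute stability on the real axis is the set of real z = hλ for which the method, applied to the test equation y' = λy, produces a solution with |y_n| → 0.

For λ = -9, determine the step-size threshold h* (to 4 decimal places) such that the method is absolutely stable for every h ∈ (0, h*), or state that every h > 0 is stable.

(-1.3295,0); λ=-9 ⇒ h* = (117/88)/9 = 0.1477.

With y'=λy (z=hλ):
  k1=λy_n ⇒ h·k1=z·y_n;  k2=λ(1+11/13z)y_n ⇒ h·k2=z(1+11/13z)y_n
  y_{n+1}/y_n = 1 + 1/9z + 8/9z(1+11/13z) = 1 + z + 88/117z²
  ⇒ R(z) = 1 + z + 88/117z².

Boundary: |R(x)|=1, x<0.
x=-1.69: |R|=1.4582
R=1: x+88/117x²=0 ⇒ x=−117/88=-1.3295; min R=1−1/(4·88/117)=0.6676>−1
Confirm numerically:
  x=-0.822: |R|=0.68621 <1
  x=-0.678: |R|=0.66775 <1
  x=-0.643: |R|=0.66797 <1
  x=-1.855: |R|=1.73312 >1
  x=-1.623: |R|=1.35823 >1
  x=-1.538: |R|=1.24114 >1
Stable set (-1.3295, 0).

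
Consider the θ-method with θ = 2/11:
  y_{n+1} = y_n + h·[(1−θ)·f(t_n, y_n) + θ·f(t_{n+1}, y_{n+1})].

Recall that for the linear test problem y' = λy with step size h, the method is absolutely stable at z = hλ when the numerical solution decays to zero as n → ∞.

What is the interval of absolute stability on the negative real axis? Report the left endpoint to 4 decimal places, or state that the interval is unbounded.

On y'=λy, z=hλ:
  y_{n+1} = y_n + z·[9/11·y_n + 2/11·y_{n+1}] ⇒ (1 − 2/11z)y_{n+1} = (1 + 9/11z)y_n
  ⇒ R(z) = (1 + 9/11z)/(1 − 2/11z).

Boundary: |R(x)|=1, x<0.
x=-1.15: |R|=0.0489
R=−1: 1+9/11x = −1+2/11x ⇒ -7/11x=2 ⇒ x=2/(-7/11)=-3.1429
Confirm numerically:
  x=-2.779: |R|=0.84618 <1
  x=-2.681: |R|=0.80241 <1
  x=-1.951: |R|=0.44014 <1
  x=-1.324: |R|=0.06712 <1
  x=-3.654: |R|=1.19543 >1
  x=-3.448: |R|=1.11936 >1
So |R|<1 on (-3.1429, 0).

(-3.1429, 0).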